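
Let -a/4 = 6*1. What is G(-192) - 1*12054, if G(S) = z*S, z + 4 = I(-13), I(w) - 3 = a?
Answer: -7254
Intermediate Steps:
a = -24 ≈ -24.000
I(w) = -21 (I(w) = 3 - 24 = -21)
z = -25 (z = -4 - 21 = -25)
G(S) = -25*S
G(-192) - 1*12054 = -25*(-192) - 1*12054 = 4800 - 12054 = -7254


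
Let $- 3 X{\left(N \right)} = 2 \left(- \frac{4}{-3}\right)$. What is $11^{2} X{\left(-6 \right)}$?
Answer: $- \frac{968}{9} \approx -107.56$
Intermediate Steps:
$X{\left(N \right)} = - \frac{8}{9}$ ($X{\left(N \right)} = - \frac{2 \left(- \frac{4}{-3}\right)}{3} = - \frac{2 \left(\left(-4\right) \left(- \frac{1}{3}\right)\right)}{3} = - \frac{2 \cdot \frac{4}{3}}{3} = \left(- \frac{1}{3}\right) \frac{8}{3} = - \frac{8}{9}$)
$11^{2} X{\left(-6 \right)} = 11^{2} \left(- \frac{8}{9}\right) = 121 \left(- \frac{8}{9}\right) = - \frac{968}{9}$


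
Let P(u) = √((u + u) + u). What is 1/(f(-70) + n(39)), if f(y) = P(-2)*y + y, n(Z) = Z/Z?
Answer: I/(-69*I + 70*√6) ≈ -0.0020198 + 0.0050193*I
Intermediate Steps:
n(Z) = 1
P(u) = √3*√u (P(u) = √(2*u + u) = √(3*u) = √3*√u)
f(y) = y + I*y*√6 (f(y) = (√3*√(-2))*y + y = (√3*(I*√2))*y + y = (I*√6)*y + y = I*y*√6 + y = y + I*y*√6)
1/(f(-70) + n(39)) = 1/(-70*(1 + I*√6) + 1) = 1/((-70 - 70*I*√6) + 1) = 1/(-69 - 70*I*√6)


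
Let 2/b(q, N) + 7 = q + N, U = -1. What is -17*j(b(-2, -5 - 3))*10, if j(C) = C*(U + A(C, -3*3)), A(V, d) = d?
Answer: -200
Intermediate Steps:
b(q, N) = 2/(-7 + N + q) (b(q, N) = 2/(-7 + (q + N)) = 2/(-7 + (N + q)) = 2/(-7 + N + q))
j(C) = -10*C (j(C) = C*(-1 - 3*3) = C*(-1 - 9) = C*(-10) = -10*C)
-17*j(b(-2, -5 - 3))*10 = -(-170)*2/(-7 + (-5 - 3) - 2)*10 = -(-170)*2/(-7 - 8 - 2)*10 = -(-170)*2/(-17)*10 = -(-170)*2*(-1/17)*10 = -(-170)*(-2)/17*10 = -17*20/17*10 = -20*10 = -200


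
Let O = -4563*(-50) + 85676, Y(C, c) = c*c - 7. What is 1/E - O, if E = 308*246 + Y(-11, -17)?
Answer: -23866467299/76050 ≈ -3.1383e+5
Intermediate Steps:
Y(C, c) = -7 + c² (Y(C, c) = c² - 7 = -7 + c²)
E = 76050 (E = 308*246 + (-7 + (-17)²) = 75768 + (-7 + 289) = 75768 + 282 = 76050)
O = 313826 (O = 228150 + 85676 = 313826)
1/E - O = 1/76050 - 1*313826 = 1/76050 - 313826 = -23866467299/76050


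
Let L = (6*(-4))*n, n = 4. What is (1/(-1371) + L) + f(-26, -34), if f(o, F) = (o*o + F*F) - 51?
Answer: 2310134/1371 ≈ 1685.0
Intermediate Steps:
f(o, F) = -51 + F² + o² (f(o, F) = (o² + F²) - 51 = (F² + o²) - 51 = -51 + F² + o²)
L = -96 (L = (6*(-4))*4 = -24*4 = -96)
(1/(-1371) + L) + f(-26, -34) = (1/(-1371) - 96) + (-51 + (-34)² + (-26)²) = (-1/1371 - 96) + (-51 + 1156 + 676) = -131617/1371 + 1781 = 2310134/1371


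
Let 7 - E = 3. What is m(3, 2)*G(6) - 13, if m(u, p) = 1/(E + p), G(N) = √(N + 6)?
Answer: -13 + √3/3 ≈ -12.423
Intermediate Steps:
E = 4 (E = 7 - 1*3 = 7 - 3 = 4)
G(N) = √(6 + N)
m(u, p) = 1/(4 + p)
m(3, 2)*G(6) - 13 = √(6 + 6)/(4 + 2) - 13 = √12/6 - 13 = (2*√3)/6 - 13 = √3/3 - 13 = -13 + √3/3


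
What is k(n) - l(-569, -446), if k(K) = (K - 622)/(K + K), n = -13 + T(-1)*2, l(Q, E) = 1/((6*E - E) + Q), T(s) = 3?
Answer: 1760585/39186 ≈ 44.929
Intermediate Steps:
l(Q, E) = 1/(Q + 5*E) (l(Q, E) = 1/(5*E + Q) = 1/(Q + 5*E))
n = -7 (n = -13 + 3*2 = -13 + 6 = -7)
k(K) = (-622 + K)/(2*K) (k(K) = (-622 + K)/((2*K)) = (-622 + K)*(1/(2*K)) = (-622 + K)/(2*K))
k(n) - l(-569, -446) = (1/2)*(-622 - 7)/(-7) - 1/(-569 + 5*(-446)) = (1/2)*(-1/7)*(-629) - 1/(-569 - 2230) = 629/14 - 1/(-2799) = 629/14 - 1*(-1/2799) = 629/14 + 1/2799 = 1760585/39186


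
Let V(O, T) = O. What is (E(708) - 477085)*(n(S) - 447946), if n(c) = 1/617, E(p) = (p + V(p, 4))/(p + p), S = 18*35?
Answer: 131857754982204/617 ≈ 2.1371e+11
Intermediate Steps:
S = 630
E(p) = 1 (E(p) = (p + p)/(p + p) = (2*p)/((2*p)) = (2*p)*(1/(2*p)) = 1)
n(c) = 1/617
(E(708) - 477085)*(n(S) - 447946) = (1 - 477085)*(1/617 - 447946) = -477084*(-276382681/617) = 131857754982204/617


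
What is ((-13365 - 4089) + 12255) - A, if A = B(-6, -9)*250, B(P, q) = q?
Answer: -2949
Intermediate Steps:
A = -2250 (A = -9*250 = -2250)
((-13365 - 4089) + 12255) - A = ((-13365 - 4089) + 12255) - 1*(-2250) = (-17454 + 12255) + 2250 = -5199 + 2250 = -2949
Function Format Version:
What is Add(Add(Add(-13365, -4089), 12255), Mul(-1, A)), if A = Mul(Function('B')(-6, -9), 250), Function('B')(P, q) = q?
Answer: -2949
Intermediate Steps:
A = -2250 (A = Mul(-9, 250) = -2250)
Add(Add(Add(-13365, -4089), 12255), Mul(-1, A)) = Add(Add(Add(-13365, -4089), 12255), Mul(-1, -2250)) = Add(Add(-17454, 12255), 2250) = Add(-5199, 2250) = -2949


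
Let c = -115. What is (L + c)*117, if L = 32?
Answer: -9711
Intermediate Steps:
(L + c)*117 = (32 - 115)*117 = -83*117 = -9711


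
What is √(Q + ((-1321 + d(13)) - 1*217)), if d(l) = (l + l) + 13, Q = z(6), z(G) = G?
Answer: I*√1493 ≈ 38.639*I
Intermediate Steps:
Q = 6
d(l) = 13 + 2*l (d(l) = 2*l + 13 = 13 + 2*l)
√(Q + ((-1321 + d(13)) - 1*217)) = √(6 + ((-1321 + (13 + 2*13)) - 1*217)) = √(6 + ((-1321 + (13 + 26)) - 217)) = √(6 + ((-1321 + 39) - 217)) = √(6 + (-1282 - 217)) = √(6 - 1499) = √(-1493) = I*√1493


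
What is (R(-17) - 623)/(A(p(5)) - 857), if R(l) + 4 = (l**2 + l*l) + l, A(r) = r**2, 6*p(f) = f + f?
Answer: 297/3844 ≈ 0.077263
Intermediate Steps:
p(f) = f/3 (p(f) = (f + f)/6 = (2*f)/6 = f/3)
R(l) = -4 + l + 2*l**2 (R(l) = -4 + ((l**2 + l*l) + l) = -4 + ((l**2 + l**2) + l) = -4 + (2*l**2 + l) = -4 + (l + 2*l**2) = -4 + l + 2*l**2)
(R(-17) - 623)/(A(p(5)) - 857) = ((-4 - 17 + 2*(-17)**2) - 623)/(((1/3)*5)**2 - 857) = ((-4 - 17 + 2*289) - 623)/((5/3)**2 - 857) = ((-4 - 17 + 578) - 623)/(25/9 - 857) = (557 - 623)/(-7688/9) = -66*(-9/7688) = 297/3844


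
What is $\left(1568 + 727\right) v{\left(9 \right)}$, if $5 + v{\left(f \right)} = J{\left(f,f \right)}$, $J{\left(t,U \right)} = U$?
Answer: $9180$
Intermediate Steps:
$v{\left(f \right)} = -5 + f$
$\left(1568 + 727\right) v{\left(9 \right)} = \left(1568 + 727\right) \left(-5 + 9\right) = 2295 \cdot 4 = 9180$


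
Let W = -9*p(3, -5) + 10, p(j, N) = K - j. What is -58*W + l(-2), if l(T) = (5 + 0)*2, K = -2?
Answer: -3180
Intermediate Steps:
p(j, N) = -2 - j
l(T) = 10 (l(T) = 5*2 = 10)
W = 55 (W = -9*(-2 - 1*3) + 10 = -9*(-2 - 3) + 10 = -9*(-5) + 10 = 45 + 10 = 55)
-58*W + l(-2) = -58*55 + 10 = -3190 + 10 = -3180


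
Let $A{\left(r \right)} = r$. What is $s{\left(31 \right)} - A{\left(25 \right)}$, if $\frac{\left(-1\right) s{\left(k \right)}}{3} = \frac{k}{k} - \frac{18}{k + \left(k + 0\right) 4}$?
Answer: $- \frac{4286}{155} \approx -27.652$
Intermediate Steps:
$s{\left(k \right)} = -3 + \frac{54}{5 k}$ ($s{\left(k \right)} = - 3 \left(\frac{k}{k} - \frac{18}{k + \left(k + 0\right) 4}\right) = - 3 \left(1 - \frac{18}{k + k 4}\right) = - 3 \left(1 - \frac{18}{k + 4 k}\right) = - 3 \left(1 - \frac{18}{5 k}\right) = -3 + \frac{54}{5 k}$)
$s{\left(31 \right)} - A{\left(25 \right)} = \left(-3 + \frac{54}{5 \cdot 31}\right) - 25 = \left(-3 + \frac{54}{5} \cdot \frac{1}{31}\right) - 25 = \left(-3 + \frac{54}{155}\right) - 25 = - \frac{411}{155} - 25 = - \frac{4286}{155}$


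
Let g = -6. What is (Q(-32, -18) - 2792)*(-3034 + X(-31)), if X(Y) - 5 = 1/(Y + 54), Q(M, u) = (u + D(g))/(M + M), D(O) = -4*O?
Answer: 3112224051/368 ≈ 8.4571e+6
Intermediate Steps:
Q(M, u) = (24 + u)/(2*M) (Q(M, u) = (u - 4*(-6))/(M + M) = (u + 24)/((2*M)) = (24 + u)*(1/(2*M)) = (24 + u)/(2*M))
X(Y) = 5 + 1/(54 + Y) (X(Y) = 5 + 1/(Y + 54) = 5 + 1/(54 + Y))
(Q(-32, -18) - 2792)*(-3034 + X(-31)) = ((1/2)*(24 - 18)/(-32) - 2792)*(-3034 + (271 + 5*(-31))/(54 - 31)) = ((1/2)*(-1/32)*6 - 2792)*(-3034 + (271 - 155)/23) = (-3/32 - 2792)*(-3034 + (1/23)*116) = -89347*(-3034 + 116/23)/32 = -89347/32*(-69666/23) = 3112224051/368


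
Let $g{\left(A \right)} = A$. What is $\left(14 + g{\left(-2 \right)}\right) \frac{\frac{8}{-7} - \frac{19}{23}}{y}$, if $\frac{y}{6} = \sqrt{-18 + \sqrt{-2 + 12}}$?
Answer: $\frac{634 i}{161 \sqrt{18 - \sqrt{10}}} \approx 1.0223 i$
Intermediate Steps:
$y = 6 \sqrt{-18 + \sqrt{10}}$ ($y = 6 \sqrt{-18 + \sqrt{-2 + 12}} = 6 \sqrt{-18 + \sqrt{10}} \approx 23.112 i$)
$\left(14 + g{\left(-2 \right)}\right) \frac{\frac{8}{-7} - \frac{19}{23}}{y} = \left(14 - 2\right) \frac{\frac{8}{-7} - \frac{19}{23}}{6 \sqrt{-18 + \sqrt{10}}} = 12 \left(8 \left(- \frac{1}{7}\right) - \frac{19}{23}\right) \frac{1}{6 \sqrt{-18 + \sqrt{10}}} = 12 \left(- \frac{8}{7} - \frac{19}{23}\right) \frac{1}{6 \sqrt{-18 + \sqrt{10}}} = 12 \left(- \frac{317 \frac{1}{6 \sqrt{-18 + \sqrt{10}}}}{161}\right) = 12 \left(- \frac{317}{966 \sqrt{-18 + \sqrt{10}}}\right) = - \frac{634}{161 \sqrt{-18 + \sqrt{10}}}$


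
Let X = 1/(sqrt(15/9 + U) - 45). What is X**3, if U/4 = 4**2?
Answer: -1349865/101545048076 - 27633*sqrt(591)/101545048076 ≈ -1.9909e-5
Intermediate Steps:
U = 64 (U = 4*4**2 = 4*16 = 64)
X = 1/(-45 + sqrt(591)/3) (X = 1/(sqrt(15/9 + 64) - 45) = 1/(sqrt(15*(1/9) + 64) - 45) = 1/(sqrt(5/3 + 64) - 45) = 1/(sqrt(197/3) - 45) = 1/(sqrt(591)/3 - 45) = 1/(-45 + sqrt(591)/3) ≈ -0.027103)
X**3 = (-135/5878 - sqrt(591)/5878)**3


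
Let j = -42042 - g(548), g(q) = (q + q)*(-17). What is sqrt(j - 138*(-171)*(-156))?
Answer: I*sqrt(3704698) ≈ 1924.8*I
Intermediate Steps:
g(q) = -34*q (g(q) = (2*q)*(-17) = -34*q)
j = -23410 (j = -42042 - (-34)*548 = -42042 - 1*(-18632) = -42042 + 18632 = -23410)
sqrt(j - 138*(-171)*(-156)) = sqrt(-23410 - 138*(-171)*(-156)) = sqrt(-23410 + 23598*(-156)) = sqrt(-23410 - 3681288) = sqrt(-3704698) = I*sqrt(3704698)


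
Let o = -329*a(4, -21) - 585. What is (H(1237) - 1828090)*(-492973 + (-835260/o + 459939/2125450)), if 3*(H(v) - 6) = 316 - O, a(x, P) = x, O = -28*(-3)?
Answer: 1091359240739061486022/1212144135 ≈ 9.0035e+11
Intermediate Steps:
O = 84
H(v) = 250/3 (H(v) = 6 + (316 - 1*84)/3 = 6 + (316 - 84)/3 = 6 + (1/3)*232 = 6 + 232/3 = 250/3)
o = -1901 (o = -329*4 - 585 = -1316 - 585 = -1901)
(H(1237) - 1828090)*(-492973 + (-835260/o + 459939/2125450)) = (250/3 - 1828090)*(-492973 + (-835260/(-1901) + 459939/2125450)) = -5484020*(-492973 + (-835260*(-1/1901) + 459939*(1/2125450)))/3 = -5484020*(-492973 + (835260/1901 + 459939/2125450))/3 = -5484020*(-492973 + 1776177711039/4040480450)/3 = -5484020/3*(-1990071591166811/4040480450) = 1091359240739061486022/1212144135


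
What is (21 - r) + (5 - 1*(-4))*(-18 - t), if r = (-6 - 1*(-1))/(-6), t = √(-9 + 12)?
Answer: -851/6 - 9*√3 ≈ -157.42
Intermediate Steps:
t = √3 ≈ 1.7320
r = ⅚ (r = (-6 + 1)*(-⅙) = -5*(-⅙) = ⅚ ≈ 0.83333)
(21 - r) + (5 - 1*(-4))*(-18 - t) = (21 - 1*⅚) + (5 - 1*(-4))*(-18 - √3) = (21 - ⅚) + (5 + 4)*(-18 - √3) = 121/6 + 9*(-18 - √3) = 121/6 + (-162 - 9*√3) = -851/6 - 9*√3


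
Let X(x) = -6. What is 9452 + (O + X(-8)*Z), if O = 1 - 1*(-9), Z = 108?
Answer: 8814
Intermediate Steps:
O = 10 (O = 1 + 9 = 10)
9452 + (O + X(-8)*Z) = 9452 + (10 - 6*108) = 9452 + (10 - 648) = 9452 - 638 = 8814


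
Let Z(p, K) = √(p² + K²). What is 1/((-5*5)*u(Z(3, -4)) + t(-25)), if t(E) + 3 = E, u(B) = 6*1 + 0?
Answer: -1/178 ≈ -0.0056180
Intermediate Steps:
Z(p, K) = √(K² + p²)
u(B) = 6 (u(B) = 6 + 0 = 6)
t(E) = -3 + E
1/((-5*5)*u(Z(3, -4)) + t(-25)) = 1/(-5*5*6 + (-3 - 25)) = 1/(-25*6 - 28) = 1/(-150 - 28) = 1/(-178) = -1/178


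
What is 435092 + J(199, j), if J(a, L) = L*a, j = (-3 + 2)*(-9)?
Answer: 436883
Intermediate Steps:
j = 9 (j = -1*(-9) = 9)
435092 + J(199, j) = 435092 + 9*199 = 435092 + 1791 = 436883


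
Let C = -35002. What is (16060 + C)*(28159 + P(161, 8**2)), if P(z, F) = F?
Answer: -534600066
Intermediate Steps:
(16060 + C)*(28159 + P(161, 8**2)) = (16060 - 35002)*(28159 + 8**2) = -18942*(28159 + 64) = -18942*28223 = -534600066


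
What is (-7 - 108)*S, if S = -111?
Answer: 12765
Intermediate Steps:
(-7 - 108)*S = (-7 - 108)*(-111) = -115*(-111) = 12765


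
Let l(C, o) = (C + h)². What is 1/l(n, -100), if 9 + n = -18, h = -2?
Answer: 1/841 ≈ 0.0011891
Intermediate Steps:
n = -27 (n = -9 - 18 = -27)
l(C, o) = (-2 + C)² (l(C, o) = (C - 2)² = (-2 + C)²)
1/l(n, -100) = 1/((-2 - 27)²) = 1/((-29)²) = 1/841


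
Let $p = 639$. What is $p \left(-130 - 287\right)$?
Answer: $-266463$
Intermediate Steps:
$p \left(-130 - 287\right) = 639 \left(-130 - 287\right) = 639 \left(-417\right) = -266463$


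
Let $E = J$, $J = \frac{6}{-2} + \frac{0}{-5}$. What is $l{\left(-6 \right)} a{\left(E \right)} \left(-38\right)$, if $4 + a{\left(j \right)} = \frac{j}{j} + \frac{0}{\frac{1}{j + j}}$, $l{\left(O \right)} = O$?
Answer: $-684$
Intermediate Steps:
$J = -3$ ($J = 6 \left(- \frac{1}{2}\right) + 0 \left(- \frac{1}{5}\right) = -3 + 0 = -3$)
$E = -3$
$a{\left(j \right)} = -3$ ($a{\left(j \right)} = -4 + \left(\frac{j}{j} + \frac{0}{\frac{1}{j + j}}\right) = -4 + \left(1 + \frac{0}{\frac{1}{2 j}}\right) = -4 + \left(1 + \frac{0}{\frac{1}{2} \frac{1}{j}}\right) = -4 + \left(1 + 0 \cdot 2 j\right) = -4 + \left(1 + 0\right) = -4 + 1 = -3$)
$l{\left(-6 \right)} a{\left(E \right)} \left(-38\right) = \left(-6\right) \left(-3\right) \left(-38\right) = 18 \left(-38\right) = -684$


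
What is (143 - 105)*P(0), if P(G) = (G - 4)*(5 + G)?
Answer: -760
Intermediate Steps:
P(G) = (-4 + G)*(5 + G)
(143 - 105)*P(0) = (143 - 105)*(-20 + 0 + 0**2) = 38*(-20 + 0 + 0) = 38*(-20) = -760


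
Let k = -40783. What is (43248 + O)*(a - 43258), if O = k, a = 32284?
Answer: -27050910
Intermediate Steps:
O = -40783
(43248 + O)*(a - 43258) = (43248 - 40783)*(32284 - 43258) = 2465*(-10974) = -27050910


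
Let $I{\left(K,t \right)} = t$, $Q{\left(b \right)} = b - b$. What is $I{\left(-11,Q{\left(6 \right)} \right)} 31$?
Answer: $0$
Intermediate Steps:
$Q{\left(b \right)} = 0$
$I{\left(-11,Q{\left(6 \right)} \right)} 31 = 0 \cdot 31 = 0$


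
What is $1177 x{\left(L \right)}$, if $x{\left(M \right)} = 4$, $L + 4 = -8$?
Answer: $4708$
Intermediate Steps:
$L = -12$ ($L = -4 - 8 = -12$)
$1177 x{\left(L \right)} = 1177 \cdot 4 = 4708$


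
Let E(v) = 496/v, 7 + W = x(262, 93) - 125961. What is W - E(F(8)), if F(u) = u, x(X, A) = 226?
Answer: -125804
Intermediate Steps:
W = -125742 (W = -7 + (226 - 125961) = -7 - 125735 = -125742)
W - E(F(8)) = -125742 - 496/8 = -125742 - 1*62 = -125742 - 62 = -125804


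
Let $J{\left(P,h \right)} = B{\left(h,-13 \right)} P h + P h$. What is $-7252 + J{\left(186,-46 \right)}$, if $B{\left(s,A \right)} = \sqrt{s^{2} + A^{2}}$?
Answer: $-15808 - 8556 \sqrt{2285} \approx -4.248 \cdot 10^{5}$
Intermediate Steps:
$B{\left(s,A \right)} = \sqrt{A^{2} + s^{2}}$
$J{\left(P,h \right)} = P h + P h \sqrt{169 + h^{2}}$ ($J{\left(P,h \right)} = \sqrt{\left(-13\right)^{2} + h^{2}} P h + P h = \sqrt{169 + h^{2}} P h + P h = P \sqrt{169 + h^{2}} h + P h = P h \sqrt{169 + h^{2}} + P h = P h + P h \sqrt{169 + h^{2}}$)
$-7252 + J{\left(186,-46 \right)} = -7252 + 186 \left(-46\right) \left(1 + \sqrt{169 + \left(-46\right)^{2}}\right) = -7252 + 186 \left(-46\right) \left(1 + \sqrt{169 + 2116}\right) = -7252 + 186 \left(-46\right) \left(1 + \sqrt{2285}\right) = -7252 - \left(8556 + 8556 \sqrt{2285}\right) = -15808 - 8556 \sqrt{2285}$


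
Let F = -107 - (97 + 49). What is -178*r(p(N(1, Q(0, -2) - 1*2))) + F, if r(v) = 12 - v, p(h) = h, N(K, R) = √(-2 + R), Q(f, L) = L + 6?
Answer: -2389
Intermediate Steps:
Q(f, L) = 6 + L
F = -253 (F = -107 - 1*146 = -107 - 146 = -253)
-178*r(p(N(1, Q(0, -2) - 1*2))) + F = -178*(12 - √(-2 + ((6 - 2) - 1*2))) - 253 = -178*(12 - √(-2 + (4 - 2))) - 253 = -178*(12 - √(-2 + 2)) - 253 = -178*(12 - √0) - 253 = -178*(12 - 1*0) - 253 = -178*(12 + 0) - 253 = -178*12 - 253 = -2136 - 253 = -2389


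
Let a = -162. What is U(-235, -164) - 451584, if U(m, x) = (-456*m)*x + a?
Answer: -18025986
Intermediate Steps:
U(m, x) = -162 - 456*m*x (U(m, x) = (-456*m)*x - 162 = -456*m*x - 162 = -162 - 456*m*x)
U(-235, -164) - 451584 = (-162 - 456*(-235)*(-164)) - 451584 = (-162 - 17574240) - 451584 = -17574402 - 451584 = -18025986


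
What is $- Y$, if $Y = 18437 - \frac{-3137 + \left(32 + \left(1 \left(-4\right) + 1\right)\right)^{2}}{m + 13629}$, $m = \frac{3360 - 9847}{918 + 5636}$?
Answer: $- \frac{1646770626807}{89317979} \approx -18437.0$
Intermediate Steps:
$m = - \frac{6487}{6554} \approx -0.98978$
$Y = \frac{1646770626807}{89317979}$ ($Y = 18437 - \frac{-3137 + \left(32 + \left(1 \left(-4\right) + 1\right)\right)^{2}}{- \frac{6487}{6554} + 13629} = 18437 - \frac{-3137 + \left(32 + \left(-4 + 1\right)\right)^{2}}{\frac{89317979}{6554}} = 18437 - \left(-3137 + \left(32 - 3\right)^{2}\right) \frac{6554}{89317979} = 18437 - \left(-3137 + 29^{2}\right) \frac{6554}{89317979} = 18437 - \left(-3137 + 841\right) \frac{6554}{89317979} = 18437 - \left(-2296\right) \frac{6554}{89317979} = 18437 - - \frac{15047984}{89317979} = 18437 + \frac{15047984}{89317979} = \frac{1646770626807}{89317979} \approx 18437.0$)
$- Y = \left(-1\right) \frac{1646770626807}{89317979} = - \frac{1646770626807}{89317979}$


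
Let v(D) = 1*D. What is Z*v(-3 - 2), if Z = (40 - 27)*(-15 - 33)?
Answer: 3120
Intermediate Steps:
v(D) = D
Z = -624 (Z = 13*(-48) = -624)
Z*v(-3 - 2) = -624*(-3 - 2) = -624*(-5) = 3120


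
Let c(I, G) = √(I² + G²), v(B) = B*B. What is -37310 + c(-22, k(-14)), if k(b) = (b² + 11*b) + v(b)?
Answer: -37310 + 2*√14282 ≈ -37071.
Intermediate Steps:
v(B) = B²
k(b) = 2*b² + 11*b (k(b) = (b² + 11*b) + b² = 2*b² + 11*b)
c(I, G) = √(G² + I²)
-37310 + c(-22, k(-14)) = -37310 + √((-14*(11 + 2*(-14)))² + (-22)²) = -37310 + √((-14*(11 - 28))² + 484) = -37310 + √((-14*(-17))² + 484) = -37310 + √(238² + 484) = -37310 + √(56644 + 484) = -37310 + √57128 = -37310 + 2*√14282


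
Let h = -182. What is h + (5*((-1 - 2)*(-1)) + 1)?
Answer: -166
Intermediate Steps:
h + (5*((-1 - 2)*(-1)) + 1) = -182 + (5*((-1 - 2)*(-1)) + 1) = -182 + (5*(-3*(-1)) + 1) = -182 + (5*3 + 1) = -182 + (15 + 1) = -182 + 16 = -166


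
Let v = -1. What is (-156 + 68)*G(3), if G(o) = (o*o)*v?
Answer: 792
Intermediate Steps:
G(o) = -o**2 (G(o) = (o*o)*(-1) = o**2*(-1) = -o**2)
(-156 + 68)*G(3) = (-156 + 68)*(-1*3**2) = -(-88)*9 = -88*(-9) = 792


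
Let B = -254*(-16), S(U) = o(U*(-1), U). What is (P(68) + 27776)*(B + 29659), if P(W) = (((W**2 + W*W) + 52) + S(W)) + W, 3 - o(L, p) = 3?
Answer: 1252607112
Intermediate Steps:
o(L, p) = 0 (o(L, p) = 3 - 1*3 = 3 - 3 = 0)
S(U) = 0
P(W) = 52 + W + 2*W**2 (P(W) = (((W**2 + W*W) + 52) + 0) + W = (((W**2 + W**2) + 52) + 0) + W = ((2*W**2 + 52) + 0) + W = ((52 + 2*W**2) + 0) + W = (52 + 2*W**2) + W = 52 + W + 2*W**2)
B = 4064
(P(68) + 27776)*(B + 29659) = ((52 + 68 + 2*68**2) + 27776)*(4064 + 29659) = ((52 + 68 + 2*4624) + 27776)*33723 = ((52 + 68 + 9248) + 27776)*33723 = (9368 + 27776)*33723 = 37144*33723 = 1252607112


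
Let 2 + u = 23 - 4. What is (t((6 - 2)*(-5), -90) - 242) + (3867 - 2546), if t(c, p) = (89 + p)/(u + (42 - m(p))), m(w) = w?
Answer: 160770/149 ≈ 1079.0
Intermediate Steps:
u = 17 (u = -2 + (23 - 4) = -2 + 19 = 17)
t(c, p) = (89 + p)/(59 - p) (t(c, p) = (89 + p)/(17 + (42 - p)) = (89 + p)/(59 - p))
(t((6 - 2)*(-5), -90) - 242) + (3867 - 2546) = ((89 - 90)/(59 - 1*(-90)) - 242) + (3867 - 2546) = (-1/(59 + 90) - 242) + 1321 = (-1/149 - 242) + 1321 = -36059/149 + 1321 = 160770/149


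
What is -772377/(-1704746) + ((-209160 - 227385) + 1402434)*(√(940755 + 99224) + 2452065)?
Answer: 4037558972046057987/1704746 + 965889*√1039979 ≈ 2.3694e+12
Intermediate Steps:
-772377/(-1704746) + ((-209160 - 227385) + 1402434)*(√(940755 + 99224) + 2452065) = -772377*(-1/1704746) + (-436545 + 1402434)*(√1039979 + 2452065) = 772377/1704746 + 965889*(2452065 + √1039979) = 772377/1704746 + (2368422610785 + 965889*√1039979) = 4037558972046057987/1704746 + 965889*√1039979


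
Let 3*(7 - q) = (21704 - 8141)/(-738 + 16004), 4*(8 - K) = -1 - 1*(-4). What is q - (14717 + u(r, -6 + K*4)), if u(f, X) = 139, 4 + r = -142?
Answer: -226689355/15266 ≈ -14849.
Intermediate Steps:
K = 29/4 (K = 8 - (-1 - 1*(-4))/4 = 8 - (-1 + 4)/4 = 8 - 1/4*3 = 8 - 3/4 = 29/4 ≈ 7.2500)
r = -146 (r = -4 - 142 = -146)
q = 102341/15266 (q = 7 - (21704 - 8141)/(3*(-738 + 16004)) = 7 - 4521/15266 = 102341/15266 ≈ 6.7038)
q - (14717 + u(r, -6 + K*4)) = 102341/15266 - (14717 + 139) = 102341/15266 - 1*14856 = 102341/15266 - 14856 = -226689355/15266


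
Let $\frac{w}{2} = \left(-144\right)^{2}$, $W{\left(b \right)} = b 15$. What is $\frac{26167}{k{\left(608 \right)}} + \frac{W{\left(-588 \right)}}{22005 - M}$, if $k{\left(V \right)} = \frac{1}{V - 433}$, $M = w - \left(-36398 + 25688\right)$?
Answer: $\frac{2193448915}{479} \approx 4.5792 \cdot 10^{6}$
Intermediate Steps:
$W{\left(b \right)} = 15 b$
$w = 41472$ ($w = 2 \left(-144\right)^{2} = 2 \cdot 20736 = 41472$)
$M = 52182$ ($M = 41472 - \left(-36398 + 25688\right) = 41472 - -10710 = 41472 + 10710 = 52182$)
$k{\left(V \right)} = \frac{1}{-433 + V}$
$\frac{26167}{k{\left(608 \right)}} + \frac{W{\left(-588 \right)}}{22005 - M} = \frac{26167}{\frac{1}{-433 + 608}} + \frac{15 \left(-588\right)}{22005 - 52182} = \frac{26167}{\frac{1}{175}} - \frac{8820}{22005 - 52182} = 26167 \frac{1}{\frac{1}{175}} - \frac{8820}{-30177} = 26167 \cdot 175 - - \frac{140}{479} = 4579225 + \frac{140}{479} = \frac{2193448915}{479}$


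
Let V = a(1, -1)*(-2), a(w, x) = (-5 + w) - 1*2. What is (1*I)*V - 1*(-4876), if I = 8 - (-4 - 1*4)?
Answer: 5068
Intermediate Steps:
a(w, x) = -7 + w (a(w, x) = (-5 + w) - 2 = -7 + w)
V = 12 (V = (-7 + 1)*(-2) = -6*(-2) = 12)
I = 16 (I = 8 - (-4 - 4) = 8 - 1*(-8) = 8 + 8 = 16)
(1*I)*V - 1*(-4876) = (1*16)*12 - 1*(-4876) = 16*12 + 4876 = 192 + 4876 = 5068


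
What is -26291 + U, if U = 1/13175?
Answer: -346383924/13175 ≈ -26291.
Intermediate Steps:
U = 1/13175 ≈ 7.5901e-5
-26291 + U = -26291 + 1/13175 = -346383924/13175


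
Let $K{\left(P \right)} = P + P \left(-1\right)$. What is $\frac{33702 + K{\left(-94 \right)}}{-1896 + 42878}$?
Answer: $\frac{16851}{20491} \approx 0.82236$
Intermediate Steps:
$K{\left(P \right)} = 0$ ($K{\left(P \right)} = P - P = 0$)
$\frac{33702 + K{\left(-94 \right)}}{-1896 + 42878} = \frac{33702 + 0}{-1896 + 42878} = \frac{33702}{40982} = 33702 \cdot \frac{1}{40982} = \frac{16851}{20491}$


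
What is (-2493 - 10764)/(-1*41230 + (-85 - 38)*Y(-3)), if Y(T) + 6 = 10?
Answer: 13257/41722 ≈ 0.31775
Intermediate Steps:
Y(T) = 4 (Y(T) = -6 + 10 = 4)
(-2493 - 10764)/(-1*41230 + (-85 - 38)*Y(-3)) = (-2493 - 10764)/(-1*41230 + (-85 - 38)*4) = -13257/(-41230 - 123*4) = -13257/(-41230 - 492) = -13257/(-41722) = -13257*(-1/41722) = 13257/41722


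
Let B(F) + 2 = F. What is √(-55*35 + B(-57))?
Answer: 8*I*√31 ≈ 44.542*I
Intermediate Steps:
B(F) = -2 + F
√(-55*35 + B(-57)) = √(-55*35 + (-2 - 57)) = √(-1925 - 59) = √(-1984) = 8*I*√31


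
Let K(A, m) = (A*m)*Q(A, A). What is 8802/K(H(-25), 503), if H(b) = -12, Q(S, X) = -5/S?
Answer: -8802/2515 ≈ -3.4998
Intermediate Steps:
K(A, m) = -5*m (K(A, m) = (A*m)*(-5/A) = -5*m)
8802/K(H(-25), 503) = 8802/((-5*503)) = 8802/(-2515) = 8802*(-1/2515) = -8802/2515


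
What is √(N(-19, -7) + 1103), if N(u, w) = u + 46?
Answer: √1130 ≈ 33.615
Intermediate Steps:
N(u, w) = 46 + u
√(N(-19, -7) + 1103) = √((46 - 19) + 1103) = √(27 + 1103) = √1130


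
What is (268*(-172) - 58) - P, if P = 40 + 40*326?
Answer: -59234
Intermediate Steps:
P = 13080 (P = 40 + 13040 = 13080)
(268*(-172) - 58) - P = (268*(-172) - 58) - 1*13080 = (-46096 - 58) - 13080 = -46154 - 13080 = -59234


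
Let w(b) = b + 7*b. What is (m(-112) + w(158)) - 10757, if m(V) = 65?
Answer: -9428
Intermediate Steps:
w(b) = 8*b
(m(-112) + w(158)) - 10757 = (65 + 8*158) - 10757 = (65 + 1264) - 10757 = 1329 - 10757 = -9428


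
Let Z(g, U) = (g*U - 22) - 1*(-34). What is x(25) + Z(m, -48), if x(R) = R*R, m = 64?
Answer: -2435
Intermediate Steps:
x(R) = R²
Z(g, U) = 12 + U*g (Z(g, U) = (U*g - 22) + 34 = (-22 + U*g) + 34 = 12 + U*g)
x(25) + Z(m, -48) = 25² + (12 - 48*64) = 625 + (12 - 3072) = 625 - 3060 = -2435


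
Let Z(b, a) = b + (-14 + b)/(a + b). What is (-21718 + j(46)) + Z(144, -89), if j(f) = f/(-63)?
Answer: -14949650/693 ≈ -21572.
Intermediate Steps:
j(f) = -f/63 (j(f) = f*(-1/63) = -f/63)
Z(b, a) = b + (-14 + b)/(a + b)
(-21718 + j(46)) + Z(144, -89) = (-21718 - 1/63*46) + (-14 + 144 + 144² - 89*144)/(-89 + 144) = (-21718 - 46/63) + (-14 + 144 + 20736 - 12816)/55 = -1368280/63 + (1/55)*8050 = -1368280/63 + 1610/11 = -14949650/693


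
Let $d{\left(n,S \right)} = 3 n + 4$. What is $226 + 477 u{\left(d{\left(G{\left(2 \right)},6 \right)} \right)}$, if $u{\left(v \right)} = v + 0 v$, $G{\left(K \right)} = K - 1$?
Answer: $3565$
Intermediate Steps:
$G{\left(K \right)} = -1 + K$ ($G{\left(K \right)} = K - 1 = -1 + K$)
$d{\left(n,S \right)} = 4 + 3 n$
$u{\left(v \right)} = v$ ($u{\left(v \right)} = v + 0 = v$)
$226 + 477 u{\left(d{\left(G{\left(2 \right)},6 \right)} \right)} = 226 + 477 \left(4 + 3 \left(-1 + 2\right)\right) = 226 + 477 \left(4 + 3 \cdot 1\right) = 226 + 477 \left(4 + 3\right) = 226 + 477 \cdot 7 = 226 + 3339 = 3565$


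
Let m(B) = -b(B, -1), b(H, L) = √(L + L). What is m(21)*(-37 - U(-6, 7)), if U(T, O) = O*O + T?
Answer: 80*I*√2 ≈ 113.14*I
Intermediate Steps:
U(T, O) = T + O² (U(T, O) = O² + T = T + O²)
b(H, L) = √2*√L (b(H, L) = √(2*L) = √2*√L)
m(B) = -I*√2 (m(B) = -√2*√(-1) = -√2*I = -I*√2)
m(21)*(-37 - U(-6, 7)) = (-I*√2)*(-37 - (-6 + 7²)) = (-I*√2)*(-37 - (-6 + 49)) = (-I*√2)*(-37 - 1*43) = (-I*√2)*(-37 - 43) = -I*√2*(-80) = 80*I*√2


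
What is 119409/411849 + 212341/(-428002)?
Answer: -12115045897/58757398566 ≈ -0.20619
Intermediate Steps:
119409/411849 + 212341/(-428002) = 119409*(1/411849) + 212341*(-1/428002) = 39803/137283 - 212341/428002 = -12115045897/58757398566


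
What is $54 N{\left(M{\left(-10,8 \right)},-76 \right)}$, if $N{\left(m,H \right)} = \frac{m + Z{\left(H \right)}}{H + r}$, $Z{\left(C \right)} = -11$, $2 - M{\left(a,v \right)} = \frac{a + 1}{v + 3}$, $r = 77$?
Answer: $- \frac{4860}{11} \approx -441.82$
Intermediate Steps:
$M{\left(a,v \right)} = 2 - \frac{1 + a}{3 + v}$ ($M{\left(a,v \right)} = 2 - \frac{a + 1}{v + 3} = 2 - \frac{1 + a}{3 + v}$)
$N{\left(m,H \right)} = \frac{-11 + m}{77 + H}$ ($N{\left(m,H \right)} = \frac{m - 11}{H + 77} = \frac{-11 + m}{77 + H}$)
$54 N{\left(M{\left(-10,8 \right)},-76 \right)} = 54 \frac{-11 + \frac{5 - -10 + 2 \cdot 8}{3 + 8}}{77 - 76} = 54 \frac{-11 + \frac{5 + 10 + 16}{11}}{1} = 54 \cdot 1 \left(-11 + \frac{1}{11} \cdot 31\right) = 54 \cdot 1 \left(-11 + \frac{31}{11}\right) = 54 \cdot 1 \left(- \frac{90}{11}\right) = 54 \left(- \frac{90}{11}\right) = - \frac{4860}{11}$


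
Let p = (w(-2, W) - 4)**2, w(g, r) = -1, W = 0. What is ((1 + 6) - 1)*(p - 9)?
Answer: 96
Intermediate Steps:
p = 25 (p = (-1 - 4)**2 = (-5)**2 = 25)
((1 + 6) - 1)*(p - 9) = ((1 + 6) - 1)*(25 - 9) = (7 - 1)*16 = 6*16 = 96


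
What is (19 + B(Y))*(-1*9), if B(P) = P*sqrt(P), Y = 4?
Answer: -243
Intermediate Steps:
B(P) = P**(3/2)
(19 + B(Y))*(-1*9) = (19 + 4**(3/2))*(-1*9) = (19 + 8)*(-9) = 27*(-9) = -243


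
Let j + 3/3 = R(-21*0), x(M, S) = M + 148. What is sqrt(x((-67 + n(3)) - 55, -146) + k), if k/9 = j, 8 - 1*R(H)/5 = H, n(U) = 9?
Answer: sqrt(386) ≈ 19.647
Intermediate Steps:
R(H) = 40 - 5*H
x(M, S) = 148 + M
j = 39 (j = -1 + (40 - (-105)*0) = -1 + (40 - 5*0) = -1 + (40 + 0) = -1 + 40 = 39)
k = 351 (k = 9*39 = 351)
sqrt(x((-67 + n(3)) - 55, -146) + k) = sqrt((148 + ((-67 + 9) - 55)) + 351) = sqrt((148 + (-58 - 55)) + 351) = sqrt((148 - 113) + 351) = sqrt(35 + 351) = sqrt(386)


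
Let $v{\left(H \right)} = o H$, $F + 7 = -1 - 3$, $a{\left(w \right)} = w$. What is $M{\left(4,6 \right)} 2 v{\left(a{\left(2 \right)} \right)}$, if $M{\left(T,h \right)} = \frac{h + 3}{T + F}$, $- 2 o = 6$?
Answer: $\frac{108}{7} \approx 15.429$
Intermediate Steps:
$o = -3$ ($o = \left(- \frac{1}{2}\right) 6 = -3$)
$F = -11$ ($F = -7 - 4 = -11$)
$v{\left(H \right)} = - 3 H$
$M{\left(T,h \right)} = \frac{3 + h}{-11 + T}$ ($M{\left(T,h \right)} = \frac{h + 3}{T - 11} = \frac{3 + h}{-11 + T}$)
$M{\left(4,6 \right)} 2 v{\left(a{\left(2 \right)} \right)} = \frac{3 + 6}{-11 + 4} \cdot 2 \left(\left(-3\right) 2\right) = \frac{1}{-7} \cdot 9 \cdot 2 \left(-6\right) = \left(- \frac{1}{7}\right) 9 \cdot 2 \left(-6\right) = \left(- \frac{9}{7}\right) 2 \left(-6\right) = \left(- \frac{18}{7}\right) \left(-6\right) = \frac{108}{7}$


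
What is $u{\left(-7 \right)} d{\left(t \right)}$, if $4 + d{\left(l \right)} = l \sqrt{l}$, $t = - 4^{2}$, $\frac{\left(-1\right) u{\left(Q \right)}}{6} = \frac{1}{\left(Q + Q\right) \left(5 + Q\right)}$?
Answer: $\frac{6}{7} + \frac{96 i}{7} \approx 0.85714 + 13.714 i$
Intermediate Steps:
$u{\left(Q \right)} = - \frac{3}{Q \left(5 + Q\right)}$ ($u{\left(Q \right)} = - \frac{6}{\left(Q + Q\right) \left(5 + Q\right)} = - \frac{6}{2 Q \left(5 + Q\right)} = - 6 \frac{1}{2 Q \left(5 + Q\right)} = - \frac{3}{Q \left(5 + Q\right)}$)
$t = -16$ ($t = \left(-1\right) 16 = -16$)
$d{\left(l \right)} = -4 + l^{\frac{3}{2}}$ ($d{\left(l \right)} = -4 + l \sqrt{l} = -4 + l^{\frac{3}{2}}$)
$u{\left(-7 \right)} d{\left(t \right)} = - \frac{3}{\left(-7\right) \left(5 - 7\right)} \left(-4 + \left(-16\right)^{\frac{3}{2}}\right) = \left(-3\right) \left(- \frac{1}{7}\right) \frac{1}{-2} \left(-4 - 64 i\right) = \left(-3\right) \left(- \frac{1}{7}\right) \left(- \frac{1}{2}\right) \left(-4 - 64 i\right) = - \frac{3 \left(-4 - 64 i\right)}{14} = \frac{6}{7} + \frac{96 i}{7}$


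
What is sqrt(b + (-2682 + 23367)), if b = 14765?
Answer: 5*sqrt(1418) ≈ 188.28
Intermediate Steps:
sqrt(b + (-2682 + 23367)) = sqrt(14765 + (-2682 + 23367)) = sqrt(14765 + 20685) = sqrt(35450) = 5*sqrt(1418)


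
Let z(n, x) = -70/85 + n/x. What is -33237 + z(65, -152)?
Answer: -85887641/2584 ≈ -33238.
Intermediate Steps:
z(n, x) = -14/17 + n/x (z(n, x) = -70*1/85 + n/x = -14/17 + n/x)
-33237 + z(65, -152) = -33237 + (-14/17 + 65/(-152)) = -33237 + (-14/17 + 65*(-1/152)) = -33237 + (-14/17 - 65/152) = -33237 - 3233/2584 = -85887641/2584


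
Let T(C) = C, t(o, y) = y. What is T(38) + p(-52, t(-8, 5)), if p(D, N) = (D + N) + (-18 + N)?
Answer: -22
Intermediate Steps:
p(D, N) = -18 + D + 2*N
T(38) + p(-52, t(-8, 5)) = 38 + (-18 - 52 + 2*5) = 38 + (-18 - 52 + 10) = 38 - 60 = -22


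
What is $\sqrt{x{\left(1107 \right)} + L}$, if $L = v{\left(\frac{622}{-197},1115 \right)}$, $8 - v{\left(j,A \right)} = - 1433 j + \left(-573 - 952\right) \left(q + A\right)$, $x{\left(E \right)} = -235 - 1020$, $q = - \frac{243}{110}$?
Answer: $\frac{5 \sqrt{1270696021958}}{4334} \approx 1300.5$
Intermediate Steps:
$q = - \frac{243}{110}$ ($q = \left(-243\right) \frac{1}{110} = - \frac{243}{110} \approx -2.2091$)
$x{\left(E \right)} = -1255$ ($x{\left(E \right)} = -235 - 1020 = -1255$)
$v{\left(j,A \right)} = - \frac{73939}{22} + 1433 j + 1525 A$ ($v{\left(j,A \right)} = 8 - \left(- 1433 j + \left(-573 - 952\right) \left(- \frac{243}{110} + A\right)\right) = 8 - \left(- 1433 j - 1525 \left(- \frac{243}{110} + A\right)\right) = 8 - \left(- 1433 j - \left(- \frac{74115}{22} + 1525 A\right)\right) = 8 - \left(\frac{74115}{22} - 1525 A - 1433 j\right) = 8 + \left(- \frac{74115}{22} + 1433 j + 1525 A\right) = - \frac{73939}{22} + 1433 j + 1525 A$)
$L = \frac{7335250095}{4334}$ ($L = - \frac{73939}{22} + 1433 \frac{622}{-197} + 1525 \cdot 1115 = - \frac{73939}{22} + 1433 \cdot 622 \left(- \frac{1}{197}\right) + 1700375 = - \frac{73939}{22} + 1433 \left(- \frac{622}{197}\right) + 1700375 = - \frac{73939}{22} - \frac{891326}{197} + 1700375 = \frac{7335250095}{4334} \approx 1.6925 \cdot 10^{6}$)
$\sqrt{x{\left(1107 \right)} + L} = \sqrt{-1255 + \frac{7335250095}{4334}} = \sqrt{\frac{7329810925}{4334}} = \frac{5 \sqrt{1270696021958}}{4334}$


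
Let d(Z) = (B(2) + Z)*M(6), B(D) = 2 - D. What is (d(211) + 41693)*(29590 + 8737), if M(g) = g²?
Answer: 1889099503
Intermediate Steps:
d(Z) = 36*Z (d(Z) = ((2 - 1*2) + Z)*6² = ((2 - 2) + Z)*36 = (0 + Z)*36 = Z*36 = 36*Z)
(d(211) + 41693)*(29590 + 8737) = (36*211 + 41693)*(29590 + 8737) = (7596 + 41693)*38327 = 49289*38327 = 1889099503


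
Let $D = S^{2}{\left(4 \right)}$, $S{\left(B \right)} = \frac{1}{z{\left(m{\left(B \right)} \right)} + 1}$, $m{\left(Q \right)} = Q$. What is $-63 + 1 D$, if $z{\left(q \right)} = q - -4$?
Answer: $- \frac{5102}{81} \approx -62.988$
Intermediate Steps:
$z{\left(q \right)} = 4 + q$ ($z{\left(q \right)} = q + 4 = 4 + q$)
$S{\left(B \right)} = \frac{1}{5 + B}$ ($S{\left(B \right)} = \frac{1}{\left(4 + B\right) + 1} = \frac{1}{5 + B}$)
$D = \frac{1}{81}$ ($D = \left(\frac{1}{5 + 4}\right)^{2} = \left(\frac{1}{9}\right)^{2} = \frac{1}{81} \approx 0.012346$)
$-63 + 1 D = -63 + 1 \cdot \frac{1}{81} = -63 + \frac{1}{81} = - \frac{5102}{81}$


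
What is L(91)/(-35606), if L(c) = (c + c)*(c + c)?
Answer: -16562/17803 ≈ -0.93029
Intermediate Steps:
L(c) = 4*c² (L(c) = (2*c)*(2*c) = 4*c²)
L(91)/(-35606) = (4*91²)/(-35606) = (4*8281)*(-1/35606) = 33124*(-1/35606) = -16562/17803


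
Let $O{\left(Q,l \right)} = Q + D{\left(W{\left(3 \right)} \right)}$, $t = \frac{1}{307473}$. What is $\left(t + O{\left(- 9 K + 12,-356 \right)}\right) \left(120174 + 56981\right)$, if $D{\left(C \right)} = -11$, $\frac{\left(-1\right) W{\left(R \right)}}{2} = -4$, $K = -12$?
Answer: $\frac{5937271522490}{307473} \approx 1.931 \cdot 10^{7}$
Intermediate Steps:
$W{\left(R \right)} = 8$ ($W{\left(R \right)} = \left(-2\right) \left(-4\right) = 8$)
$t = \frac{1}{307473} \approx 3.2523 \cdot 10^{-6}$
$O{\left(Q,l \right)} = -11 + Q$ ($O{\left(Q,l \right)} = Q - 11 = -11 + Q$)
$\left(t + O{\left(- 9 K + 12,-356 \right)}\right) \left(120174 + 56981\right) = \left(\frac{1}{307473} + \left(-11 + \left(\left(-9\right) \left(-12\right) + 12\right)\right)\right) \left(120174 + 56981\right) = \left(\frac{1}{307473} + \left(-11 + \left(108 + 12\right)\right)\right) 177155 = \left(\frac{1}{307473} + \left(-11 + 120\right)\right) 177155 = \left(\frac{1}{307473} + 109\right) 177155 = \frac{33514558}{307473} \cdot 177155 = \frac{5937271522490}{307473}$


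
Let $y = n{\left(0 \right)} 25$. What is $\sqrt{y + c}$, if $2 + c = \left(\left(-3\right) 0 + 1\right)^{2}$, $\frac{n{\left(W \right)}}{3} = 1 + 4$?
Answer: $\sqrt{374} \approx 19.339$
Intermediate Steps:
$n{\left(W \right)} = 15$ ($n{\left(W \right)} = 3 \left(1 + 4\right) = 3 \cdot 5 = 15$)
$y = 375$ ($y = 15 \cdot 25 = 375$)
$c = -1$ ($c = -2 + \left(\left(-3\right) 0 + 1\right)^{2} = -2 + \left(0 + 1\right)^{2} = -2 + 1^{2} = -2 + 1 = -1$)
$\sqrt{y + c} = \sqrt{375 - 1} = \sqrt{374}$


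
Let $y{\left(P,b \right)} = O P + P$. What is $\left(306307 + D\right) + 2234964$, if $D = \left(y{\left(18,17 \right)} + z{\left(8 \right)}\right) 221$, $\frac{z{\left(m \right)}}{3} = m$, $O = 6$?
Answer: $2574421$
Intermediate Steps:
$z{\left(m \right)} = 3 m$
$y{\left(P,b \right)} = 7 P$ ($y{\left(P,b \right)} = 6 P + P = 7 P$)
$D = 33150$ ($D = \left(7 \cdot 18 + 3 \cdot 8\right) 221 = \left(126 + 24\right) 221 = 150 \cdot 221 = 33150$)
$\left(306307 + D\right) + 2234964 = \left(306307 + 33150\right) + 2234964 = 339457 + 2234964 = 2574421$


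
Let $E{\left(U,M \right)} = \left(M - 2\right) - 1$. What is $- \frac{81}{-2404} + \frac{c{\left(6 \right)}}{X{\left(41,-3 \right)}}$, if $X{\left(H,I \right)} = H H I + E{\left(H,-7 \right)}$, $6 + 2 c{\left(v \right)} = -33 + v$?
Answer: $\frac{448959}{12147412} \approx 0.036959$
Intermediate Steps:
$c{\left(v \right)} = - \frac{39}{2} + \frac{v}{2}$ ($c{\left(v \right)} = -3 + \frac{-33 + v}{2} = -3 + \left(- \frac{33}{2} + \frac{v}{2}\right) = - \frac{39}{2} + \frac{v}{2}$)
$E{\left(U,M \right)} = -3 + M$ ($E{\left(U,M \right)} = \left(-2 + M\right) - 1 = -3 + M$)
$X{\left(H,I \right)} = -10 + I H^{2}$ ($X{\left(H,I \right)} = H H I - 10 = H^{2} I - 10 = I H^{2} - 10 = -10 + I H^{2}$)
$- \frac{81}{-2404} + \frac{c{\left(6 \right)}}{X{\left(41,-3 \right)}} = - \frac{81}{-2404} + \frac{- \frac{39}{2} + \frac{1}{2} \cdot 6}{-10 - 3 \cdot 41^{2}} = \left(-81\right) \left(- \frac{1}{2404}\right) + \frac{- \frac{39}{2} + 3}{-10 - 5043} = \frac{81}{2404} - \frac{33}{2 \left(-10 - 5043\right)} = \frac{81}{2404} - \frac{33}{2 \left(-5053\right)} = \frac{81}{2404} - - \frac{33}{10106} = \frac{81}{2404} + \frac{33}{10106} = \frac{448959}{12147412}$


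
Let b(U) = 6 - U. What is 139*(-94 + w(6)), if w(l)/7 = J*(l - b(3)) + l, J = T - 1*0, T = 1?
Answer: -4309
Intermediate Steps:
J = 1 (J = 1 - 1*0 = 1 + 0 = 1)
w(l) = -21 + 14*l (w(l) = 7*(1*(l - (6 - 1*3)) + l) = 7*(1*(l - (6 - 3)) + l) = 7*(1*(l - 1*3) + l) = 7*(1*(l - 3) + l) = 7*(1*(-3 + l) + l) = 7*((-3 + l) + l) = 7*(-3 + 2*l) = -21 + 14*l)
139*(-94 + w(6)) = 139*(-94 + (-21 + 14*6)) = 139*(-94 + (-21 + 84)) = 139*(-94 + 63) = 139*(-31) = -4309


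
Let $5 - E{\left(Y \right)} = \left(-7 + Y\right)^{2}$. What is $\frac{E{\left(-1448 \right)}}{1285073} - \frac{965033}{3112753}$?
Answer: $- \frac{7829898208469}{4000114835969} \approx -1.9574$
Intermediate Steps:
$E{\left(Y \right)} = 5 - \left(-7 + Y\right)^{2}$
$\frac{E{\left(-1448 \right)}}{1285073} - \frac{965033}{3112753} = \frac{5 - \left(-7 - 1448\right)^{2}}{1285073} - \frac{965033}{3112753} = \left(5 - \left(-1455\right)^{2}\right) \frac{1}{1285073} - \frac{965033}{3112753} = \left(5 - 2117025\right) \frac{1}{1285073} - \frac{965033}{3112753} = \left(-2117020\right) \frac{1}{1285073} - \frac{965033}{3112753} = - \frac{2117020}{1285073} - \frac{965033}{3112753} = - \frac{7829898208469}{4000114835969}$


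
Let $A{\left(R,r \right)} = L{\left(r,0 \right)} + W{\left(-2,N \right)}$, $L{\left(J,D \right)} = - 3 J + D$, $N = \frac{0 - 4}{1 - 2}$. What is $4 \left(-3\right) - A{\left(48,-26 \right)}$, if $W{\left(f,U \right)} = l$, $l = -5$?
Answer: $-85$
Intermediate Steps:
$N = 4$ ($N = - \frac{4}{-1} = \left(-4\right) \left(-1\right) = 4$)
$W{\left(f,U \right)} = -5$
$L{\left(J,D \right)} = D - 3 J$
$A{\left(R,r \right)} = -5 - 3 r$ ($A{\left(R,r \right)} = \left(0 - 3 r\right) - 5 = - 3 r - 5 = -5 - 3 r$)
$4 \left(-3\right) - A{\left(48,-26 \right)} = 4 \left(-3\right) - \left(-5 - -78\right) = -12 - \left(-5 + 78\right) = -12 - 73 = -85$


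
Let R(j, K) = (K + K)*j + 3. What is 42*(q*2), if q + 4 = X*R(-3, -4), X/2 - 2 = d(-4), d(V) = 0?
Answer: 8736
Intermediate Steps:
R(j, K) = 3 + 2*K*j (R(j, K) = (2*K)*j + 3 = 2*K*j + 3 = 3 + 2*K*j)
X = 4 (X = 4 + 2*0 = 4 + 0 = 4)
q = 104 (q = -4 + 4*(3 + 2*(-4)*(-3)) = -4 + 4*(3 + 24) = -4 + 4*27 = -4 + 108 = 104)
42*(q*2) = 42*(104*2) = 42*208 = 8736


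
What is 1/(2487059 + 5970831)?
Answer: 1/8457890 ≈ 1.1823e-7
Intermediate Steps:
1/(2487059 + 5970831) = 1/8457890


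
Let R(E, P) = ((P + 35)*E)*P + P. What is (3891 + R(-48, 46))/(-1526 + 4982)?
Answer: -174911/3456 ≈ -50.611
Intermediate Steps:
R(E, P) = P + E*P*(35 + P) (R(E, P) = ((35 + P)*E)*P + P = (E*(35 + P))*P + P = E*P*(35 + P) + P = P + E*P*(35 + P))
(3891 + R(-48, 46))/(-1526 + 4982) = (3891 + 46*(1 + 35*(-48) - 48*46))/(-1526 + 4982) = (3891 + 46*(1 - 1680 - 2208))/3456 = (3891 + 46*(-3887))*(1/3456) = (3891 - 178802)*(1/3456) = -174911*1/3456 = -174911/3456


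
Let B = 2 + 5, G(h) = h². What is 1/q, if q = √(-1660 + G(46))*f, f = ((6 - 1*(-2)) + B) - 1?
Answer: √114/3192 ≈ 0.0033449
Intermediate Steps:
B = 7
f = 14 (f = ((6 - 1*(-2)) + 7) - 1 = ((6 + 2) + 7) - 1 = (8 + 7) - 1 = 15 - 1 = 14)
q = 28*√114 (q = √(-1660 + 46²)*14 = √(-1660 + 2116)*14 = √456*14 = (2*√114)*14 = 28*√114 ≈ 298.96)
1/q = 1/(28*√114) = √114/3192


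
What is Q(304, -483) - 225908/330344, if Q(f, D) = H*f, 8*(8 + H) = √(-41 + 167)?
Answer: -200905629/82586 + 114*√14 ≈ -2006.1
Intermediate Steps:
H = -8 + 3*√14/8 (H = -8 + √(-41 + 167)/8 = -8 + √126/8 = -8 + (3*√14)/8 = -8 + 3*√14/8 ≈ -6.5969)
Q(f, D) = f*(-8 + 3*√14/8) (Q(f, D) = (-8 + 3*√14/8)*f = f*(-8 + 3*√14/8))
Q(304, -483) - 225908/330344 = (⅛)*304*(-64 + 3*√14) - 225908/330344 = (-2432 + 114*√14) - 225908/330344 = (-2432 + 114*√14) - 1*56477/82586 = (-2432 + 114*√14) - 56477/82586 = -200905629/82586 + 114*√14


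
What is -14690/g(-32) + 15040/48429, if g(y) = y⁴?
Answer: 7529580515/25390743552 ≈ 0.29655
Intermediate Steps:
-14690/g(-32) + 15040/48429 = -14690/((-32)⁴) + 15040/48429 = -14690/1048576 + 15040*(1/48429) = -14690*1/1048576 + 15040/48429 = -7345/524288 + 15040/48429 = 7529580515/25390743552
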